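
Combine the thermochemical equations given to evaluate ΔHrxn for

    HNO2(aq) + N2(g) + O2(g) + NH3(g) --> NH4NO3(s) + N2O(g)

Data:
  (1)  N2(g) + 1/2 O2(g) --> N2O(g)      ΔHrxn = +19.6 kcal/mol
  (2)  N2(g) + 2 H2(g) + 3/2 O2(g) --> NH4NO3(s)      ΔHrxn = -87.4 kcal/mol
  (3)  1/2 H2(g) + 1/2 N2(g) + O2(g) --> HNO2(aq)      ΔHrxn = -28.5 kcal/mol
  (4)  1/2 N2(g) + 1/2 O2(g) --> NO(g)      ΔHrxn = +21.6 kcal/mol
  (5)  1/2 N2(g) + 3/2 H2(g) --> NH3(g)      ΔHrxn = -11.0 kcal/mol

ΔHrxn = -28.3 kcal/mol

(1) as written: +19.6 kcal/mol
(2) as written: -87.4 kcal/mol
(3) reversed: +28.5 kcal/mol
(4): not needed.
(5) reversed: +11.0 kcal/mol
ΔHrxn = (+19.6) + (-87.4) + (+28.5) + (+11.0) = -28.3 kcal/mol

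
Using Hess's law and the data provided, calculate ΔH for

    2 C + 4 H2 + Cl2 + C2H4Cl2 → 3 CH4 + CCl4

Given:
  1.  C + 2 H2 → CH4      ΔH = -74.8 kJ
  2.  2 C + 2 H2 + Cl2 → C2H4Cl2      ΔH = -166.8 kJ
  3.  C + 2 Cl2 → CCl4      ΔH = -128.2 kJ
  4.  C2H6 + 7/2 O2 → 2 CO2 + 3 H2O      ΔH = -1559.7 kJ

eq. 1 × 3: (3)·(-74.8) = -224.4 kJ
eq. 2 reversed: +166.8 kJ
eq. 3 as written: -128.2 kJ
eq. 4: not needed.
ΔH = (-224.4) + (+166.8) + (-128.2) = -185.8 kJ

ΔH = -185.8 kJ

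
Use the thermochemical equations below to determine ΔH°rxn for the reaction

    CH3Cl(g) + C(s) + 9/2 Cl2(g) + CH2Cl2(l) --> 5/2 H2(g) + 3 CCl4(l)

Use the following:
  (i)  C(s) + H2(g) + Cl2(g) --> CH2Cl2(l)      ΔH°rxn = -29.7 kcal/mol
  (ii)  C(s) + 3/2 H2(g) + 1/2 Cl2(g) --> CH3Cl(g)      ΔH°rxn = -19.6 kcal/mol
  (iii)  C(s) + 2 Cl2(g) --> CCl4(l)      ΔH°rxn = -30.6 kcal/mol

ΔH°rxn = -42.5 kcal/mol

(i) reversed: +29.7 kcal/mol
(ii) reversed: +19.6 kcal/mol
(iii) × 3: (3)·(-30.6) = -91.8 kcal/mol
Summing the manipulated equations, ΔH°rxn = (+29.7) + (+19.6) + (-91.8) = -42.5 kcal/mol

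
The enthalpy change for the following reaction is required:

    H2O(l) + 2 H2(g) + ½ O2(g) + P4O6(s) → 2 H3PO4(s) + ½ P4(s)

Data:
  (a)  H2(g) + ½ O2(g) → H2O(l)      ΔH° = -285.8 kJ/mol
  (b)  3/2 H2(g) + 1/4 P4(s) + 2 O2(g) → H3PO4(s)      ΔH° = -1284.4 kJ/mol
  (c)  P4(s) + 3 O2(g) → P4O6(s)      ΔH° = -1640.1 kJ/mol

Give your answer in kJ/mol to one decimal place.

(a) reversed: +285.8 kJ/mol
(b) × 2: (2)·(-1284.4) = -2568.8 kJ/mol
(c) reversed: +1640.1 kJ/mol
Since enthalpy is a state function, ΔH° = (-1)·(-285.8) + (2)·(-1284.4) + (-1)·(-1640.1) = -642.9 kJ/mol

ΔH° = -642.9 kJ/mol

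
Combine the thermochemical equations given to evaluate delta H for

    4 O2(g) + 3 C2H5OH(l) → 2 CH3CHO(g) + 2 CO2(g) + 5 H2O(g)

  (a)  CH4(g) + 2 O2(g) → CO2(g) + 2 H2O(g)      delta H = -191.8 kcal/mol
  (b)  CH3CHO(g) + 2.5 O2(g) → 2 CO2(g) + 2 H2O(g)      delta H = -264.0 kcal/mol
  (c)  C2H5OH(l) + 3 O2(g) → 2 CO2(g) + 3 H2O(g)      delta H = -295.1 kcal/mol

delta H = -357.3 kcal/mol

(a): not needed.
(b) reversed and × 2: (-2)·(-264.0) = +528.0 kcal/mol
(c) × 3: (3)·(-295.1) = -885.3 kcal/mol
delta H = (+528.0) + (-885.3) = -357.3 kcal/mol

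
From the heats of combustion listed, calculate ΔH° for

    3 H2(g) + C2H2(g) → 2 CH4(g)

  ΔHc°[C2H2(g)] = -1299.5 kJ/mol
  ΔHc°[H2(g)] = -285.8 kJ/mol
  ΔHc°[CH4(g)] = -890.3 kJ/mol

ΔH° = -376.3 kJ/mol

Using ΔH = Σ nΔHc°(reactants) − Σ nΔHc°(products):
= [3·(-285.8) + 1·(-1299.5)] − [2·(-890.3)]
= -376.3 kJ/mol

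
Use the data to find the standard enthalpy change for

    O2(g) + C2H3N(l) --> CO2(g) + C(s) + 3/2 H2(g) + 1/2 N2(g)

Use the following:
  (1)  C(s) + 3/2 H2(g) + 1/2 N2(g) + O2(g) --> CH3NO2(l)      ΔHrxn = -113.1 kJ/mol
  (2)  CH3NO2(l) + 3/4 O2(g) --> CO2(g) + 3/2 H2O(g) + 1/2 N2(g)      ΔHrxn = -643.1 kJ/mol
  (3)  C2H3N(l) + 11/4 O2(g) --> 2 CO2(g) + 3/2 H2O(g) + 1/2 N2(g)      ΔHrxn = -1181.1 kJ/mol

(1) reversed (C(s) must end up as a product): +113.1 kJ/mol
(2) reversed: +643.1 kJ/mol
(3) as written (C2H3N(l) already on the reactant side): -1181.1 kJ/mol
ΔHrxn = (+113.1) + (+643.1) + (-1181.1) = -424.9 kJ/mol

ΔHrxn = -424.9 kJ/mol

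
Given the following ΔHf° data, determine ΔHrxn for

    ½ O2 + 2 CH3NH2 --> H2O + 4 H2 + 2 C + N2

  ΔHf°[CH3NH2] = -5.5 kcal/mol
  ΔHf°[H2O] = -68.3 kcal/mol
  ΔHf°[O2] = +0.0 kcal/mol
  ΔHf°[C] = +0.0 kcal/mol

Products: 1·(-68.3) + 4·(+0.0) + 2·(+0.0) + 1·(+0.0) = -68.3
Reactants: 1/2·(+0.0) + 2·(-5.5) = -11.0
ΔHrxn = (-68.3) − (-11.0) = -57.3 kcal/mol

ΔHrxn = -57.3 kcal/mol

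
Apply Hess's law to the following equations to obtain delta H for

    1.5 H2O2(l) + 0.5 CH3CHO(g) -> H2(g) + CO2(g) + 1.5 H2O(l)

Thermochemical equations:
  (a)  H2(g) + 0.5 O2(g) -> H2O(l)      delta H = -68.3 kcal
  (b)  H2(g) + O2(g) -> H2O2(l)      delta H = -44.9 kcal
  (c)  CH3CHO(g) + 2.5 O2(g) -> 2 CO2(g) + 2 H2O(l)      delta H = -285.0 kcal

delta H = -109.3 kcal

(a) × 1/2: (1/2)·(-68.3) = -34.15 kcal
(b) reversed and × 3/2 (reverse to put H2O2(l) on the reactant side; scale by 3/2 for the 3/2 H2O2(l)): (-3/2)·(-44.9) = +67.35 kcal
(c) × 1/2 (×1/2 to match 1/2 CH3CHO(g) in the target): (1/2)·(-285.0) = -142.5 kcal
Since enthalpy is a state function, delta H = (-34.15) + (+67.35) + (-142.5) = -109.3 kcal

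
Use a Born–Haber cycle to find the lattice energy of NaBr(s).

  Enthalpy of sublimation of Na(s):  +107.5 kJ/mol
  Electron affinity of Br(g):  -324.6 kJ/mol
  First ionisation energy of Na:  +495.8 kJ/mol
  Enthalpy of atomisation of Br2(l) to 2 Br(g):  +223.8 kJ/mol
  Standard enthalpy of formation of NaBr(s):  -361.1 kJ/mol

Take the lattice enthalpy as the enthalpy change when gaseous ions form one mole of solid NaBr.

U = -751.7 kJ/mol

ΔHf° = 1·ΔHsub + 1·(ΣIE) + 1/2·D(Br2) + 1·EA + U
-361.1 = 1·(+107.5) + 1·(+495.8) + 1/2·(+223.8) + 1·(-324.6) + U
U = -361.1 − (+390.6) = -751.7 kJ/mol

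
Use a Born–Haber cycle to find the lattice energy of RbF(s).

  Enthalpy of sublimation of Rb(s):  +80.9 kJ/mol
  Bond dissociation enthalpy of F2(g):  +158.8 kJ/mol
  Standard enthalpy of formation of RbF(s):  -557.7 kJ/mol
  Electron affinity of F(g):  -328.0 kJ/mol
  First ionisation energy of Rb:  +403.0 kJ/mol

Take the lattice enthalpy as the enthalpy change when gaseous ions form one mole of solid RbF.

U = -793.0 kJ/mol

ΔHf° = 1·ΔHsub + 1·(ΣIE) + 1/2·D(F2) + 1·EA + U
-557.7 = 1·(+80.9) + 1·(+403.0) + 1/2·(+158.8) + 1·(-328.0) + U
U = -557.7 − (+235.3) = -793.0 kJ/mol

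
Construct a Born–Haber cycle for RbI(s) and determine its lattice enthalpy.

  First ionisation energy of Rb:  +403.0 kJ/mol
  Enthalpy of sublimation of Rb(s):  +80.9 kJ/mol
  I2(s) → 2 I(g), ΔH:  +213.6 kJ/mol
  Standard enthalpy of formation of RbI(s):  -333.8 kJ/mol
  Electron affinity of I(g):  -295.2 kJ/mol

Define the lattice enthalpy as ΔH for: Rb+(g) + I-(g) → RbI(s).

ΔHf° = 1·ΔHsub + 1·(ΣIE) + 1/2·D(I2) + 1·EA + U
-333.8 = 1·(+80.9) + 1·(+403.0) + 1/2·(+213.6) + 1·(-295.2) + U
U = -333.8 − (+295.5) = -629.3 kJ/mol

U = -629.3 kJ/mol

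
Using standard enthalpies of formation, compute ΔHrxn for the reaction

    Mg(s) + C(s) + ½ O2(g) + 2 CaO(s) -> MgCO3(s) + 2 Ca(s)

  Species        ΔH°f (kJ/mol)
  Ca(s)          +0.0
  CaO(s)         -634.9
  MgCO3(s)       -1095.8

Products: 1·(-1095.8) + 2·(+0.0) = -1095.8
Reactants: 1·(+0.0) + 1·(+0.0) + 1/2·(+0.0) + 2·(-634.9) = -1269.8
ΔHrxn = (-1095.8) − (-1269.8) = 174.0 kJ/mol

ΔHrxn = 174.0 kJ/mol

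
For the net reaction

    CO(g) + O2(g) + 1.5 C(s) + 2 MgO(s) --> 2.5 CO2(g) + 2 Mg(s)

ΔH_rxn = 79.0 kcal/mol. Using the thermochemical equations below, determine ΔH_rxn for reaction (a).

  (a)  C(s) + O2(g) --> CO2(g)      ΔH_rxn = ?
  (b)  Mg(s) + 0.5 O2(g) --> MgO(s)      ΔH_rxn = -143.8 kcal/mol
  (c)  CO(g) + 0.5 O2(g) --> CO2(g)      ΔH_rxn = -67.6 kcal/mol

(a) × 3/2: contributes 3/2·x
(b) reversed and × 2: (-2)·(-143.8) = +287.6 kcal/mol
(c) as written: -67.6 kcal/mol
+79.0 = (+287.6) + (-67.6) + 3/2·x
x = (+79.0 − (+220.0)) / (3/2) = -94.0 kcal/mol

ΔH_rxn = -94.0 kcal/mol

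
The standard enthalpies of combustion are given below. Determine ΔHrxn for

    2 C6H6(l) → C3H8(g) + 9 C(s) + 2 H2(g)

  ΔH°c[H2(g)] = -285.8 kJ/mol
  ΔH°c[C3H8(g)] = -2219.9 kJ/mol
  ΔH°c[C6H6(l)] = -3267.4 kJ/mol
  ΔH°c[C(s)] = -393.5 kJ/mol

With combustion enthalpies, reactants minus products:
= [2·(-3267.4)] − [1·(-2219.9) + 9·(-393.5) + 2·(-285.8)]
= -201.8 kJ/mol

ΔHrxn = -201.8 kJ/mol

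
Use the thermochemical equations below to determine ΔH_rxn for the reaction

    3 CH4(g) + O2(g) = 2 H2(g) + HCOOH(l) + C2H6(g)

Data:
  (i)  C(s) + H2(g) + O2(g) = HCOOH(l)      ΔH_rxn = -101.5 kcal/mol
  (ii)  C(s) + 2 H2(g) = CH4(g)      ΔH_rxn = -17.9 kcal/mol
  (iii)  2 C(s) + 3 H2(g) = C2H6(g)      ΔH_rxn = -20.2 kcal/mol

ΔH_rxn = -68.0 kcal/mol

(i) as written: -101.5 kcal/mol
(ii) reversed and × 3: (-3)·(-17.9) = +53.7 kcal/mol
(iii) as written: -20.2 kcal/mol
ΔH_rxn = (-101.5) + (+53.7) + (-20.2) = -68.0 kcal/mol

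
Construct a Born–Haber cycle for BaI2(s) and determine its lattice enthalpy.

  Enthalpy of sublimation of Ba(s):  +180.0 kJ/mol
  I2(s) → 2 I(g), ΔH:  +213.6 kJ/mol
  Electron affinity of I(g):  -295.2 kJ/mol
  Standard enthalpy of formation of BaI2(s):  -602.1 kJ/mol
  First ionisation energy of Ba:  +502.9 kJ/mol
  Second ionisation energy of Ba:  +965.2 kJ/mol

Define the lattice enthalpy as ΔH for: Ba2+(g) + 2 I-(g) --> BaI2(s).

U = -1873.4 kJ/mol

ΔHf° = 1·ΔHsub + 1·(ΣIE) + 1·D(I2) + 2·EA + U
-602.1 = 1·(+180.0) + 1·(+1468.1) + 1·(+213.6) + 2·(-295.2) + U
U = -602.1 − (+1271.3) = -1873.4 kJ/mol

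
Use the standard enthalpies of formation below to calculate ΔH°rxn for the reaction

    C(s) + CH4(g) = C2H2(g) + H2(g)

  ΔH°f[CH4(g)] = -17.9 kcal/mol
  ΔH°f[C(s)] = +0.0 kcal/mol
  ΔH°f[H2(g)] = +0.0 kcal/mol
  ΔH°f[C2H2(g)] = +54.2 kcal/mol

Products: 1·(+54.2) + 1·(+0.0) = +54.2
Reactants: 1·(+0.0) + 1·(-17.9) = -17.9
ΔH°rxn = (+54.2) − (-17.9) = 72.1 kcal/mol

ΔH°rxn = 72.1 kcal/mol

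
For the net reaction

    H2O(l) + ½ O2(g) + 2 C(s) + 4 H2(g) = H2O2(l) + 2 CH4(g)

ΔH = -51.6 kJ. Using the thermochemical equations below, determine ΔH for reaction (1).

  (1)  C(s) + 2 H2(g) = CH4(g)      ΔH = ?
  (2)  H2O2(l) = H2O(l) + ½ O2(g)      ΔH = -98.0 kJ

(1) × 2 (scale by 2 for the 2 CH4(g)): contributes 2·x
(2) reversed (H2O2(l) must end up as a product): +98.0 kJ
-51.6 = (+98.0) + 2·x
x = (-51.6 − (+98.0)) / (2) = -74.8 kJ

ΔH = -74.8 kJ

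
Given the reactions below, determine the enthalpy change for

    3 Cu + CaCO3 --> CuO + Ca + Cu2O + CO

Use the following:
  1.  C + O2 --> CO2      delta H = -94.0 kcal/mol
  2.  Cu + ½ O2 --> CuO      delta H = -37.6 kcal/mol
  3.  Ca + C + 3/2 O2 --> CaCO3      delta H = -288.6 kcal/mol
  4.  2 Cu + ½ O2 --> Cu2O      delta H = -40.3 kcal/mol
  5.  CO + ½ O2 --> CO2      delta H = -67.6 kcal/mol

delta H = 184.3 kcal/mol

eq. 1 as written: -94.0 kcal/mol
eq. 2 as written (CuO already on the product side): -37.6 kcal/mol
eq. 3 reversed (reverse to put CaCO3 on the reactant side): +288.6 kcal/mol
eq. 4 as written (Cu2O already on the product side): -40.3 kcal/mol
eq. 5 reversed (reverse to put CO on the product side): +67.6 kcal/mol
By Hess's law, delta H = (-94.0) + (-37.6) + (+288.6) + (-40.3) + (+67.6) = 184.3 kcal/mol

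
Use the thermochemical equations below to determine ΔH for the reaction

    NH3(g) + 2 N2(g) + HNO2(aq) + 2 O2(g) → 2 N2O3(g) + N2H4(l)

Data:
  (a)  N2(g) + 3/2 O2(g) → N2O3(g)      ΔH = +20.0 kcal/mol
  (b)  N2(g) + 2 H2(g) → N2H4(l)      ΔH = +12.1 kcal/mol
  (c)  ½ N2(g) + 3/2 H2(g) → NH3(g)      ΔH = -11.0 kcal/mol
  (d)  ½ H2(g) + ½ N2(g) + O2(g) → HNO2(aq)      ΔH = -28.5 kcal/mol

ΔH = 91.6 kcal/mol

(a) × 2: (2)·(+20.0) = +40.0 kcal/mol
(b) as written: +12.1 kcal/mol
(c) reversed: +11.0 kcal/mol
(d) reversed: +28.5 kcal/mol
ΔH = (+40.0) + (+12.1) + (+11.0) + (+28.5) = 91.6 kcal/mol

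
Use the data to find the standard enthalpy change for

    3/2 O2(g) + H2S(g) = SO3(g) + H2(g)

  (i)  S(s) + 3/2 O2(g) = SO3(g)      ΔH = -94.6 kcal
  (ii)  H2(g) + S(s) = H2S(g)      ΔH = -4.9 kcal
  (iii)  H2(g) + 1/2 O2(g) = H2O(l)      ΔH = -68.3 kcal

ΔH = -89.7 kcal

(i) as written (SO3(g) already on the product side): -94.6 kcal
(ii) reversed (H2S(g) must end up as a reactant): +4.9 kcal
(iii): not needed (H2O(l) appears nowhere else).
ΔH = (1)·(-94.6) + (-1)·(-4.9) = -89.7 kcal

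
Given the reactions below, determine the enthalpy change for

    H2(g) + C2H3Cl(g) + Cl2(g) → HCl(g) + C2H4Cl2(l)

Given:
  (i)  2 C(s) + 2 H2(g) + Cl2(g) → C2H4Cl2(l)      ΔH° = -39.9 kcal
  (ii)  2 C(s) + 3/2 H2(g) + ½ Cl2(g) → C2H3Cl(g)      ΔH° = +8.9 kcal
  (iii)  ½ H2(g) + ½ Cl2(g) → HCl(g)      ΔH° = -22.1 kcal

(i) as written: -39.9 kcal
(ii) reversed: -8.9 kcal
(iii) as written: -22.1 kcal
Since enthalpy is a state function, ΔH° = (1)·(-39.9) + (-1)·(+8.9) + (1)·(-22.1) = -70.9 kcal

ΔH° = -70.9 kcal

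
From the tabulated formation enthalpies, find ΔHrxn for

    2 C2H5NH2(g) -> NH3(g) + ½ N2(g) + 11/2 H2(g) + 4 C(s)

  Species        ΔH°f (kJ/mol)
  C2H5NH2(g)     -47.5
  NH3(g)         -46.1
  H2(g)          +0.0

ΔH°rxn = Σ nΔHf°(products) − Σ nΔHf°(reactants).
Products: 1·(-46.1) + 1/2·(+0.0) + 11/2·(+0.0) + 4·(+0.0) = -46.1
Reactants: 2·(-47.5) = -95.0
ΔHrxn = (-46.1) − (-95.0) = 48.9 kJ/mol

ΔHrxn = 48.9 kJ/mol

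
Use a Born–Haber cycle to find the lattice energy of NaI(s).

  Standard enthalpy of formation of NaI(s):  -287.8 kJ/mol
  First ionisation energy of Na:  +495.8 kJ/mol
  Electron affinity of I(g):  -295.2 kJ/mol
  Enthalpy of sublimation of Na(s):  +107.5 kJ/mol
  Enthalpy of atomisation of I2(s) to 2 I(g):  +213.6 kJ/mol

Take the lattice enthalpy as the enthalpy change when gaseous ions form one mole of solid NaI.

ΔHf° = 1·ΔHsub + 1·(ΣIE) + 1/2·D(I2) + 1·EA + U
-287.8 = 1·(+107.5) + 1·(+495.8) + 1/2·(+213.6) + 1·(-295.2) + U
U = -287.8 − (+414.9) = -702.7 kJ/mol

U = -702.7 kJ/mol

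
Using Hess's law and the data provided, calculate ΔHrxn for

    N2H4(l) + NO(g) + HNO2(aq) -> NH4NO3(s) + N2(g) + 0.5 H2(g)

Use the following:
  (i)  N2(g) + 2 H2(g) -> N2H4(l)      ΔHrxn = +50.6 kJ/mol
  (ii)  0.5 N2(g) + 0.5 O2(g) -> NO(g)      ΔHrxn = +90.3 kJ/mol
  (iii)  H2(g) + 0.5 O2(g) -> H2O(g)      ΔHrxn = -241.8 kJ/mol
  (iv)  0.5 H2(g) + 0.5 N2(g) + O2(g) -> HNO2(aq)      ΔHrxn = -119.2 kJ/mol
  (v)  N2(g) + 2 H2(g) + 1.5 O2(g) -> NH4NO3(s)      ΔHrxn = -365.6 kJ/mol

ΔHrxn = -387.3 kJ/mol

(i) reversed: -50.6 kJ/mol
(ii) reversed: -90.3 kJ/mol
(iii): not needed.
(iv) reversed: +119.2 kJ/mol
(v) as written: -365.6 kJ/mol
Since enthalpy is a state function, ΔHrxn = (-1)·(+50.6) + (-1)·(+90.3) + (-1)·(-119.2) + (1)·(-365.6) = -387.3 kJ/mol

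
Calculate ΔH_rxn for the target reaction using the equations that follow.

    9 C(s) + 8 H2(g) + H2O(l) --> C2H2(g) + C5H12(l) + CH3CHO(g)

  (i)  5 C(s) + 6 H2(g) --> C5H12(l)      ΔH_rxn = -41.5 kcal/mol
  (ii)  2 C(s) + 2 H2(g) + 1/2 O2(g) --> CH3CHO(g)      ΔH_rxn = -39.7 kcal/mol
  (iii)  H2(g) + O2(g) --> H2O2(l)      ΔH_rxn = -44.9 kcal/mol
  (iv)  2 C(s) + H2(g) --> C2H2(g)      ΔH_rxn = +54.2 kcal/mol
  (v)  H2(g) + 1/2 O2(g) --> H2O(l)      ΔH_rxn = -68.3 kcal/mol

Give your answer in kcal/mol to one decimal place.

ΔH_rxn = 41.3 kcal/mol

(i) as written: -41.5 kcal/mol
(ii) as written: -39.7 kcal/mol
(iii): not needed.
(iv) as written: +54.2 kcal/mol
(v) reversed: +68.3 kcal/mol
ΔH_rxn = (1)·(-41.5) + (1)·(-39.7) + (1)·(+54.2) + (-1)·(-68.3) = 41.3 kcal/mol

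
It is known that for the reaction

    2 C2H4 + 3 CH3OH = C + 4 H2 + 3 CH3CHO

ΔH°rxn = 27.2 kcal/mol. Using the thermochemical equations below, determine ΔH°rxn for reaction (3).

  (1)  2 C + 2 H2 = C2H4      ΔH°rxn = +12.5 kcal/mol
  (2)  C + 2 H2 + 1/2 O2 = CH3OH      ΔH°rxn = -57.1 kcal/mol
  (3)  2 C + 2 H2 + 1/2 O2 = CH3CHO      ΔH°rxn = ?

(1) reversed and × 2: (-2)·(+12.5) = -25.0 kcal/mol
(2) reversed and × 3: (-3)·(-57.1) = +171.3 kcal/mol
(3) × 3: contributes 3·x
+27.2 = (-25.0) + (+171.3) + 3·x
x = (+27.2 − (+146.3)) / (3) = -39.7 kcal/mol

ΔH°rxn = -39.7 kcal/mol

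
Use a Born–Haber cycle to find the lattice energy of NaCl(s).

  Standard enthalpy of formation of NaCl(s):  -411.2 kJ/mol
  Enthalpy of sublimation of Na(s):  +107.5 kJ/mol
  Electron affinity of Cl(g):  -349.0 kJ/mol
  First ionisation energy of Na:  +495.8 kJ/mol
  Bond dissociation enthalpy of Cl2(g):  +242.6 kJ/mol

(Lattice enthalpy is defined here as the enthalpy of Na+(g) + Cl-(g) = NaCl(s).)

ΔHf° = 1·ΔHsub + 1·(ΣIE) + 1/2·D(Cl2) + 1·EA + U
-411.2 = 1·(+107.5) + 1·(+495.8) + 1/2·(+242.6) + 1·(-349.0) + U
U = -411.2 − (+375.6) = -786.8 kJ/mol

U = -786.8 kJ/mol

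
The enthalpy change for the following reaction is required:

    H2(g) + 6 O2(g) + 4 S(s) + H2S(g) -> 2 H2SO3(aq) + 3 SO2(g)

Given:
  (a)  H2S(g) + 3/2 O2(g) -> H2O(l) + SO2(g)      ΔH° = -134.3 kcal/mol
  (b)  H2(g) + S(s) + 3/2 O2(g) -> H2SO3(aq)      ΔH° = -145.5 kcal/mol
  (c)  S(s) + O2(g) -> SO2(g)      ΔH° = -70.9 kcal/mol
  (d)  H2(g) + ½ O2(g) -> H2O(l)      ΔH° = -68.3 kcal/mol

ΔH° = -498.8 kcal/mol

(a) as written (H2S(g) already on the reactant side): -134.3 kcal/mol
(b) × 2 (scale by 2 for the 2 H2SO3(aq)): (2)·(-145.5) = -291.0 kcal/mol
(c) × 2: (2)·(-70.9) = -141.8 kcal/mol
(d) reversed: +68.3 kcal/mol
Summing the manipulated equations, ΔH° = (1)·(-134.3) + (2)·(-145.5) + (2)·(-70.9) + (-1)·(-68.3) = -498.8 kcal/mol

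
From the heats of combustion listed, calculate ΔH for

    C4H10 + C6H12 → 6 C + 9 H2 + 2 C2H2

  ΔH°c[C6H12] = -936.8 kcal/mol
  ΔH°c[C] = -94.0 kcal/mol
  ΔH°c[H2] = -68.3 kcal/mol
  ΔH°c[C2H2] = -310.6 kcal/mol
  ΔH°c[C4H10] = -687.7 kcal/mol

ΔH = 175.4 kcal/mol

Using ΔH = Σ nΔHc°(reactants) − Σ nΔHc°(products):
= [1·(-687.7) + 1·(-936.8)] − [6·(-94.0) + 9·(-68.3) + 2·(-310.6)]
= 175.4 kcal/mol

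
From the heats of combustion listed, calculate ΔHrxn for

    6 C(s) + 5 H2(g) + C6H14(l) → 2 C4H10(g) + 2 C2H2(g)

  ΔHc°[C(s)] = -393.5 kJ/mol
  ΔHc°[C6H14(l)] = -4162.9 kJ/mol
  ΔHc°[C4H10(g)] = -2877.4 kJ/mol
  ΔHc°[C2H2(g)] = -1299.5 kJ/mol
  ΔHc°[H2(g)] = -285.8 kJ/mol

ΔHrxn = 400.9 kJ/mol

Using ΔH = Σ nΔHc°(reactants) − Σ nΔHc°(products):
= [6·(-393.5) + 5·(-285.8) + 1·(-4162.9)] − [2·(-2877.4) + 2·(-1299.5)]
= 400.9 kJ/mol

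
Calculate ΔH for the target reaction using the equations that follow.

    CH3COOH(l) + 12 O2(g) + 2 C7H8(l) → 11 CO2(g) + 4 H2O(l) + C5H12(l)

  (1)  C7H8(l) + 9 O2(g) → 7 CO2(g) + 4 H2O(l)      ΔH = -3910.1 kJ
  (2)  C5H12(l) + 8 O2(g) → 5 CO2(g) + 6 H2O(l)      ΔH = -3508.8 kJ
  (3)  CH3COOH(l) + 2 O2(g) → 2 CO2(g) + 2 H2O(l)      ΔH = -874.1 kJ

ΔH = -5185.5 kJ

(1) × 2: (2)·(-3910.1) = -7820.2 kJ
(2) reversed: +3508.8 kJ
(3) as written: -874.1 kJ
ΔH = (2)·(-3910.1) + (-1)·(-3508.8) + (1)·(-874.1) = -5185.5 kJ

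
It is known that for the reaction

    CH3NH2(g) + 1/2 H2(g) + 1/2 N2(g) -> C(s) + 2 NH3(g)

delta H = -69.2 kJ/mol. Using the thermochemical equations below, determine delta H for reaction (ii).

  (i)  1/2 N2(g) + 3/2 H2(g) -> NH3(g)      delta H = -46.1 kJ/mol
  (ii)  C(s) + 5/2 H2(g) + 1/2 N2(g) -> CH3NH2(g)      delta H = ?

delta H = -23.0 kJ/mol

(i) × 2 (×2 to match 2 NH3(g) in the target): (2)·(-46.1) = -92.2 kJ/mol
(ii) reversed (CH3NH2(g) must end up as a reactant): contributes −x
-69.2 = (-92.2) − x
x = (-69.2 − (-92.2)) / (-1) = -23.0 kJ/mol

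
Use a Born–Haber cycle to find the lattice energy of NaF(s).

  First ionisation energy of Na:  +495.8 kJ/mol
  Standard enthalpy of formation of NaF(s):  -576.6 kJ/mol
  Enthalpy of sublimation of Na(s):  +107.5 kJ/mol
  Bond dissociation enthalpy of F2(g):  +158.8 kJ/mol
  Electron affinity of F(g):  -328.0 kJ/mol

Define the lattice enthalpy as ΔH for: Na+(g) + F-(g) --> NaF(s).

U = -931.3 kJ/mol

ΔHf° = 1·ΔHsub + 1·(ΣIE) + 1/2·D(F2) + 1·EA + U
-576.6 = 1·(+107.5) + 1·(+495.8) + 1/2·(+158.8) + 1·(-328.0) + U
U = -576.6 − (+354.7) = -931.3 kJ/mol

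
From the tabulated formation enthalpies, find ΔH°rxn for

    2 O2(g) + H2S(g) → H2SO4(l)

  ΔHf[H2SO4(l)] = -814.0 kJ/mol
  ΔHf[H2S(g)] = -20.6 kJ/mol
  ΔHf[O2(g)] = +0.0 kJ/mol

Products: 1·(-814.0) = -814.0
Reactants: 2·(+0.0) + 1·(-20.6) = -20.6
ΔH°rxn = (-814.0) − (-20.6) = -793.4 kJ/mol

ΔH°rxn = -793.4 kJ/mol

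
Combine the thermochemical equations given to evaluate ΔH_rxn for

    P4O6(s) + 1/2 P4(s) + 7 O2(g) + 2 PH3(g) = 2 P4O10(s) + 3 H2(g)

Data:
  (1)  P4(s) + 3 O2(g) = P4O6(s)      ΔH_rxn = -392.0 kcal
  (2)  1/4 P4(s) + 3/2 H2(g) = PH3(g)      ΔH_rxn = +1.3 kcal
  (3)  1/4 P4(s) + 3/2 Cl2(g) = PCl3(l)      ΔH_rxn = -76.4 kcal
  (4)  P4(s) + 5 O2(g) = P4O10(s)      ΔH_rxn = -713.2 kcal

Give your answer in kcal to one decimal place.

(1) reversed: +392.0 kcal
(2) reversed and × 2: (-2)·(+1.3) = -2.6 kcal
(3): not needed.
(4) × 2: (2)·(-713.2) = -1426.4 kcal
By Hess's law, ΔH_rxn = (+392.0) + (-2.6) + (-1426.4) = -1037.0 kcal

ΔH_rxn = -1037.0 kcal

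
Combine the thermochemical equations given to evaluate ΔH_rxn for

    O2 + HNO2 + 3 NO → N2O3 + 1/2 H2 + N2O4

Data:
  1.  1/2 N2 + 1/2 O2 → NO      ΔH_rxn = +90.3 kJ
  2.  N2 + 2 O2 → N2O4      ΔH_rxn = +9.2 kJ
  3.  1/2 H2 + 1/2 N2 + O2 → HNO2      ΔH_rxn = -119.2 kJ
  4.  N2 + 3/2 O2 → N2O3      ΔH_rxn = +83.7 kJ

eq. 1 reversed and × 3: (-3)·(+90.3) = -270.9 kJ
eq. 2 as written: +9.2 kJ
eq. 3 reversed: +119.2 kJ
eq. 4 as written: +83.7 kJ
ΔH_rxn = (-3)·(+90.3) + (1)·(+9.2) + (-1)·(-119.2) + (1)·(+83.7) = -58.8 kJ

ΔH_rxn = -58.8 kJ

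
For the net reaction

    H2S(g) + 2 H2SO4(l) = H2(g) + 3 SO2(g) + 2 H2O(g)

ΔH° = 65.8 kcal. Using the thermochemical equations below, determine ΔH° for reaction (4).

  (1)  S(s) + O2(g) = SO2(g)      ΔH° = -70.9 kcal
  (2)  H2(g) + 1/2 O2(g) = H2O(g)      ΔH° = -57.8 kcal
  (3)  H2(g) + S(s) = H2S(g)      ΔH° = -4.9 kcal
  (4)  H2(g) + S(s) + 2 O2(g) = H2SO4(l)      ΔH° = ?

(1) × 3: (3)·(-70.9) = -212.7 kcal
(2) × 2: (2)·(-57.8) = -115.6 kcal
(3) reversed: +4.9 kcal
(4) reversed and × 2: contributes −2·x
+65.8 = (-212.7) + (-115.6) + (+4.9) − 2·x
x = (+65.8 − (-323.4)) / (-2) = -194.6 kcal

ΔH° = -194.6 kcal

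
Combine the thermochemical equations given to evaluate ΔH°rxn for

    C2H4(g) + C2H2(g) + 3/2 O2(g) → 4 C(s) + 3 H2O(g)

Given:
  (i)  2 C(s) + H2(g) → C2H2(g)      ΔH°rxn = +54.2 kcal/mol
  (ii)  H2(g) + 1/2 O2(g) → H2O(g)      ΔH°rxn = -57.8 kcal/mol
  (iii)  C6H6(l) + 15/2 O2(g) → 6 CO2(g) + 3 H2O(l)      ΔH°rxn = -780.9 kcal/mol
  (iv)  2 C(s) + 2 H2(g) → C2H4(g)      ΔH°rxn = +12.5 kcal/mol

ΔH°rxn = -240.1 kcal/mol

(i) reversed (C2H2(g) must end up as a reactant): -54.2 kcal/mol
(ii) × 3 (scale by 3 for the 3 H2O(g)): (3)·(-57.8) = -173.4 kcal/mol
(iii): not needed (CO2(g) appears nowhere else).
(iv) reversed (C2H4(g) must end up as a reactant): -12.5 kcal/mol
Combining the equations, ΔH°rxn = (-54.2) + (-173.4) + (-12.5) = -240.1 kcal/mol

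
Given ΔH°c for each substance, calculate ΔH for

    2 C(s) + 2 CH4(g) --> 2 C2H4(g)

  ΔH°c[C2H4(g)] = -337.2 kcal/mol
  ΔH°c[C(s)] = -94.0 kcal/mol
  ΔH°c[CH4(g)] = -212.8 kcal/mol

Using ΔH = Σ nΔHc°(reactants) − Σ nΔHc°(products):
= [2·(-94.0) + 2·(-212.8)] − [2·(-337.2)]
= 60.8 kcal/mol

ΔH = 60.8 kcal/mol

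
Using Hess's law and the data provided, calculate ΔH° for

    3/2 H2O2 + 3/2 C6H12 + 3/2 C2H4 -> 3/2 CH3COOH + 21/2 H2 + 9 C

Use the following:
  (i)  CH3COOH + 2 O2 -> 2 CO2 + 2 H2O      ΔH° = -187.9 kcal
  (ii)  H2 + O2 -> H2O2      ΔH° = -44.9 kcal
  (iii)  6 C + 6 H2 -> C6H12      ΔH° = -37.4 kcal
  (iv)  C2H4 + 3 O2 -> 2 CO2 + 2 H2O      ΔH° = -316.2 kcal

(i) reversed and × 3/2: (-3/2)·(-187.9) = +281.85 kcal
(ii) reversed and × 3/2: (-3/2)·(-44.9) = +67.35 kcal
(iii) reversed and × 3/2: (-3/2)·(-37.4) = +56.1 kcal
(iv) × 3/2: (3/2)·(-316.2) = -474.3 kcal
ΔH° = (-3/2)·(-187.9) + (-3/2)·(-44.9) + (-3/2)·(-37.4) + (3/2)·(-316.2) = -69.0 kcal

ΔH° = -69.0 kcal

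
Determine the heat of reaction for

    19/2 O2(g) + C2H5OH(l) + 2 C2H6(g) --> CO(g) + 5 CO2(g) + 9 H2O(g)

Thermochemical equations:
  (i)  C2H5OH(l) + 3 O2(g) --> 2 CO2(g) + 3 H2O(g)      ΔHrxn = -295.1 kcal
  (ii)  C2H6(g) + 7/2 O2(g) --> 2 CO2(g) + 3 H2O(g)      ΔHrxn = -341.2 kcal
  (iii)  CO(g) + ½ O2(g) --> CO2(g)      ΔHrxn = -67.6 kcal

ΔHrxn = -909.9 kcal

(i) as written (C2H5OH(l) already on the reactant side): -295.1 kcal
(ii) × 2 (×2 to match 2 C2H6(g) in the target): (2)·(-341.2) = -682.4 kcal
(iii) reversed (reverse to put CO(g) on the product side): +67.6 kcal
Since enthalpy is a state function, ΔHrxn = (1)·(-295.1) + (2)·(-341.2) + (-1)·(-67.6) = -909.9 kcal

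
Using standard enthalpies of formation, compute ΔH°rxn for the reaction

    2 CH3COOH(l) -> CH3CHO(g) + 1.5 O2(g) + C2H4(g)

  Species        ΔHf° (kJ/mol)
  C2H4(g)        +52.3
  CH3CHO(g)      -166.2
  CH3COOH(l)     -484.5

Products: 1·(-166.2) + 3/2·(+0.0) + 1·(+52.3) = -113.9
Reactants: 2·(-484.5) = -969.0
ΔH°rxn = (-113.9) − (-969.0) = 855.1 kJ/mol

ΔH°rxn = 855.1 kJ/mol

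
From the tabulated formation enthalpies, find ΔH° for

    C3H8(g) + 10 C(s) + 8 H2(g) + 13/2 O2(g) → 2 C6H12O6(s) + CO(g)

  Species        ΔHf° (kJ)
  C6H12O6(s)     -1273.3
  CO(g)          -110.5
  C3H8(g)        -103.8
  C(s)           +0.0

Products: 2·(-1273.3) + 1·(-110.5) = -2657.1
Reactants: 1·(-103.8) + 10·(+0.0) + 8·(+0.0) + 13/2·(+0.0) = -103.8
ΔH° = (-2657.1) − (-103.8) = -2553.3 kJ

ΔH° = -2553.3 kJ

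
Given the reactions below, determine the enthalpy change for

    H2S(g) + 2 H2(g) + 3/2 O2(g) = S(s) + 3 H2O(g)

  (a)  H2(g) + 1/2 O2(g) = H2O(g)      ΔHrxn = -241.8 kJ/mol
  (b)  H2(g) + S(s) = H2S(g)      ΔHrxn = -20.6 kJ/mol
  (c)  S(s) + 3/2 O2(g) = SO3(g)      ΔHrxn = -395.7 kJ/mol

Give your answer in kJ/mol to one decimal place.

(a) × 3: (3)·(-241.8) = -725.4 kJ/mol
(b) reversed: +20.6 kJ/mol
(c): not needed.
By Hess's law, ΔHrxn = (-725.4) + (+20.6) = -704.8 kJ/mol

ΔHrxn = -704.8 kJ/mol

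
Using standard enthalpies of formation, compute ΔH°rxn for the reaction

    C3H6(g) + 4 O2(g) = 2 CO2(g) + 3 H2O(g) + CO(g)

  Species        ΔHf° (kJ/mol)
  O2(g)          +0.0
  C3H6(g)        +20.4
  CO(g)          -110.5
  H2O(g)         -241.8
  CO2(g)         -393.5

ΔH°rxn = -1643.3 kJ/mol

Products: 2·(-393.5) + 3·(-241.8) + 1·(-110.5) = -1622.9
Reactants: 1·(+20.4) + 4·(+0.0) = +20.4
ΔH°rxn = (-1622.9) − (+20.4) = -1643.3 kJ/mol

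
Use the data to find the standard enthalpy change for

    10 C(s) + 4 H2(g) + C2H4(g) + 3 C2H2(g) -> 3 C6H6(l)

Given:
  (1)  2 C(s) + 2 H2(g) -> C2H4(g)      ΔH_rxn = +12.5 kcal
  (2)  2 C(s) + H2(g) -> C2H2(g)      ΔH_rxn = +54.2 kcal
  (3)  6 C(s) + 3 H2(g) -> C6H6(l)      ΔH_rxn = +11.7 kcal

(1) reversed: -12.5 kcal
(2) reversed and × 3: (-3)·(+54.2) = -162.6 kcal
(3) × 3: (3)·(+11.7) = +35.1 kcal
ΔH_rxn = (-12.5) + (-162.6) + (+35.1) = -140.0 kcal

ΔH_rxn = -140.0 kcal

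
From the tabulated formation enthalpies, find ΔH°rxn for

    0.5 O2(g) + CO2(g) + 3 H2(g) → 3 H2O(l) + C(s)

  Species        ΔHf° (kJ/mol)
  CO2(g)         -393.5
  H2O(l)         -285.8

Products: 3·(-285.8) + 1·(+0.0) = -857.4
Reactants: 1/2·(+0.0) + 1·(-393.5) + 3·(+0.0) = -393.5
ΔH°rxn = (-857.4) − (-393.5) = -463.9 kJ/mol

ΔH°rxn = -463.9 kJ/mol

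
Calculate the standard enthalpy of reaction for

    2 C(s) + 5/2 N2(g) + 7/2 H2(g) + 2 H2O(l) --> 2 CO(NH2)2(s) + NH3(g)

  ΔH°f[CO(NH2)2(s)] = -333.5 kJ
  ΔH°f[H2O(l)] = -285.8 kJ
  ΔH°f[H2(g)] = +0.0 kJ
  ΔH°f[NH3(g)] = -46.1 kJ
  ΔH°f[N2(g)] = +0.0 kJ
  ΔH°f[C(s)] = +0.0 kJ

Products: 2·(-333.5) + 1·(-46.1) = -713.1
Reactants: 2·(+0.0) + 5/2·(+0.0) + 7/2·(+0.0) + 2·(-285.8) = -571.6
ΔH°rxn = (-713.1) − (-571.6) = -141.5 kJ

ΔH°rxn = -141.5 kJ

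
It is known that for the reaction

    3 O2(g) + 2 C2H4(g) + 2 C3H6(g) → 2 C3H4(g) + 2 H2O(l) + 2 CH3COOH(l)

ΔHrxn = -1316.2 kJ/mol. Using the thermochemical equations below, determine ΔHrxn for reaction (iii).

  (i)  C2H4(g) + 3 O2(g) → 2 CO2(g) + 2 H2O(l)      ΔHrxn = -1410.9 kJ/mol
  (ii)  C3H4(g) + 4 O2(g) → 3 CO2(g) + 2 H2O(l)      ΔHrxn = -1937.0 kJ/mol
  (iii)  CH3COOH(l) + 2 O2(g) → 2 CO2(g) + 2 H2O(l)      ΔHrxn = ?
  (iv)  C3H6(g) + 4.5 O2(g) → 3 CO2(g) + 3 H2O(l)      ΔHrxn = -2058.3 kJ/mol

(i) × 2 (×2 to match 2 C2H4(g) in the target): (2)·(-1410.9) = -2821.8 kJ/mol
(ii) reversed and × 2 (reverse to put C3H4(g) on the product side; scale by 2 for the 2 C3H4(g)): (-2)·(-1937.0) = +3874.0 kJ/mol
(iii) reversed and × 2 (reverse to put CH3COOH(l) on the product side; ×2 to match 2 CH3COOH(l) in the target): contributes −2·x
(iv) × 2 (scale by 2 for the 2 C3H6(g)): (2)·(-2058.3) = -4116.6 kJ/mol
-1316.2 = (-2821.8) + (+3874.0) + (-4116.6) − 2·x
x = (-1316.2 − (-3064.4)) / (-2) = -874.1 kJ/mol

ΔHrxn = -874.1 kJ/mol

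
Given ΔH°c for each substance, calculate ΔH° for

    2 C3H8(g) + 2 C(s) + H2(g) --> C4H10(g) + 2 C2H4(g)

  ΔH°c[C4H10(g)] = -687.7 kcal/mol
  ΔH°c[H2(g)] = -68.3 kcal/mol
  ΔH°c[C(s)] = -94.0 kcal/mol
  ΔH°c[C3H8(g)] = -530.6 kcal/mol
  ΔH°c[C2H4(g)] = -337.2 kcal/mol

Using ΔH = Σ nΔHc°(reactants) − Σ nΔHc°(products):
= [2·(-530.6) + 2·(-94.0) + 1·(-68.3)] − [1·(-687.7) + 2·(-337.2)]
= 44.6 kcal/mol

ΔH° = 44.6 kcal/mol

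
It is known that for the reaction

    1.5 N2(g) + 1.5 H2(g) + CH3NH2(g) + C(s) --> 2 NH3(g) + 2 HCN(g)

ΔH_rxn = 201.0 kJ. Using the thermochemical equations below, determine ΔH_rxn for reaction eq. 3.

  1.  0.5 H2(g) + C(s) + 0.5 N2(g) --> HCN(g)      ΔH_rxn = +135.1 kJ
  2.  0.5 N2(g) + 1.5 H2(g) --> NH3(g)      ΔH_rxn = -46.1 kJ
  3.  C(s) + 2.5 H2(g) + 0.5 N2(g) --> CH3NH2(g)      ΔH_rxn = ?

eq. 1 × 2: (2)·(+135.1) = +270.2 kJ
eq. 2 × 2: (2)·(-46.1) = -92.2 kJ
eq. 3 reversed: contributes −x
+201.0 = (+270.2) + (-92.2) − x
x = (+201.0 − (+178.0)) / (-1) = -23.0 kJ

ΔH_rxn = -23.0 kJ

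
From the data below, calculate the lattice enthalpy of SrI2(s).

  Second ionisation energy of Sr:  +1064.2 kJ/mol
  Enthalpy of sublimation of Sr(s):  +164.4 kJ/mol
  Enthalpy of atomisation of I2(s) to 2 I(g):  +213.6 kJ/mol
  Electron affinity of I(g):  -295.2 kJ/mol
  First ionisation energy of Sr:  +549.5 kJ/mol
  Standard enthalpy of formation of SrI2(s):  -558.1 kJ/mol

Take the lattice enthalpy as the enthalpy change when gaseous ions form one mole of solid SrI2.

U = -1959.4 kJ/mol

ΔHf° = 1·ΔHsub + 1·(ΣIE) + 1·D(I2) + 2·EA + U
-558.1 = 1·(+164.4) + 1·(+1613.7) + 1·(+213.6) + 2·(-295.2) + U
U = -558.1 − (+1401.3) = -1959.4 kJ/mol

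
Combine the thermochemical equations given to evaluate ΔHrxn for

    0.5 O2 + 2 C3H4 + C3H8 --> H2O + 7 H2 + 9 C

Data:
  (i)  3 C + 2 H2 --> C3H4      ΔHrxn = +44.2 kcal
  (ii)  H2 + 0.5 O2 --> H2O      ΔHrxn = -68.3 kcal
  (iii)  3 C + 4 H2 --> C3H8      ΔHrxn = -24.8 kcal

(i) reversed and × 2: (-2)·(+44.2) = -88.4 kcal
(ii) as written: -68.3 kcal
(iii) reversed: +24.8 kcal
Summing the manipulated equations, ΔHrxn = (-2)·(+44.2) + (1)·(-68.3) + (-1)·(-24.8) = -131.9 kcal

ΔHrxn = -131.9 kcal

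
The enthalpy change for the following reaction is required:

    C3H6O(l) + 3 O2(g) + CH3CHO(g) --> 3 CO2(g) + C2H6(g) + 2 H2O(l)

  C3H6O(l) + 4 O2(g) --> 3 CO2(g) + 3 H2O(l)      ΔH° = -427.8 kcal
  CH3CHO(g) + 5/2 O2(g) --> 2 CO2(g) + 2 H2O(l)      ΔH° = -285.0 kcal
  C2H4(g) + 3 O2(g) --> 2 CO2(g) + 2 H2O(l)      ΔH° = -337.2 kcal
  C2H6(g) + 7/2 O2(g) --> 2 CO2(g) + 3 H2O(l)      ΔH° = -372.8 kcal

ΔH° = -340.0 kcal

equation 1 as written: -427.8 kcal
equation 2 as written: -285.0 kcal
equation 3: not needed.
equation 4 reversed: +372.8 kcal
Combining the equations, ΔH° = (1)·(-427.8) + (1)·(-285.0) + (-1)·(-372.8) = -340.0 kcal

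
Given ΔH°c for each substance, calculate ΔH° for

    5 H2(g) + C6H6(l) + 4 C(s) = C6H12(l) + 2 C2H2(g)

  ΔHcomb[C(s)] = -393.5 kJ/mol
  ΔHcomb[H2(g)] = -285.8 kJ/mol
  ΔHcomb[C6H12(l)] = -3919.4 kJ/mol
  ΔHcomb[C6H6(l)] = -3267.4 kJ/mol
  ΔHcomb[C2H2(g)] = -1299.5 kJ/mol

With combustion enthalpies, reactants minus products:
= [5·(-285.8) + 1·(-3267.4) + 4·(-393.5)] − [1·(-3919.4) + 2·(-1299.5)]
= 248.0 kJ/mol

ΔH° = 248.0 kJ/mol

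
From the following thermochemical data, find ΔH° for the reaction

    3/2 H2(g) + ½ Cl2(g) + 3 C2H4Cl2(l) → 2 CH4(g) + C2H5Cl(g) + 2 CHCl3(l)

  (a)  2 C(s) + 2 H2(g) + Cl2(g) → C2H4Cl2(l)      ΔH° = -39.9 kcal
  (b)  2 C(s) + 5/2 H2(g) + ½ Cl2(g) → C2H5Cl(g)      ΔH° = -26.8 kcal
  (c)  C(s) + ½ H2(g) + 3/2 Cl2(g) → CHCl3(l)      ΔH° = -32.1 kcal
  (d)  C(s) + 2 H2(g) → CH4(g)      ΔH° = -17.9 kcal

(a) reversed and × 3: (-3)·(-39.9) = +119.7 kcal
(b) as written: -26.8 kcal
(c) × 2: (2)·(-32.1) = -64.2 kcal
(d) × 2: (2)·(-17.9) = -35.8 kcal
ΔH° = (+119.7) + (-26.8) + (-64.2) + (-35.8) = -7.1 kcal

ΔH° = -7.1 kcal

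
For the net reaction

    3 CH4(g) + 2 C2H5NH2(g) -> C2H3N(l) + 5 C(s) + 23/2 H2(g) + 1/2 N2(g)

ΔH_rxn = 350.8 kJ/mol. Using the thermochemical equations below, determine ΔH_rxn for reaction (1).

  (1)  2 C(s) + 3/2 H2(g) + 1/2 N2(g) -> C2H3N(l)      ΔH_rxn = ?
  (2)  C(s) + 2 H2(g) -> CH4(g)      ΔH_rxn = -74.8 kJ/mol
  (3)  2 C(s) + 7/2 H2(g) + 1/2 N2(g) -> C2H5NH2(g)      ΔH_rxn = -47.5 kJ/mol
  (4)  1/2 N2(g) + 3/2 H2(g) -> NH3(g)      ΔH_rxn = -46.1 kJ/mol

(1) as written (C2H3N(l) already on the product side): contributes x
(2) reversed and × 3 (reverse to put CH4(g) on the reactant side; ×3 to match 3 CH4(g) in the target): (-3)·(-74.8) = +224.4 kJ/mol
(3) reversed and × 2 (C2H5NH2(g) must end up as a reactant; scale by 2 for the 2 C2H5NH2(g)): (-2)·(-47.5) = +95.0 kJ/mol
(4): not needed (NH3(g) appears nowhere else).
+350.8 = (+224.4) + (+95.0) + x
x = (+350.8 − (+319.4)) / (1) = 31.4 kJ/mol

ΔH_rxn = 31.4 kJ/mol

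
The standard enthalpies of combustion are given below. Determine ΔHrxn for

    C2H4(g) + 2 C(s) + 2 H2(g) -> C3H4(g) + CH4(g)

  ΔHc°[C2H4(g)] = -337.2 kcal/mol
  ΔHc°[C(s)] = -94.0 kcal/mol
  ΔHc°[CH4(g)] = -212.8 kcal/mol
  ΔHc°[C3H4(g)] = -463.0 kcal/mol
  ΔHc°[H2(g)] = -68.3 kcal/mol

ΔHrxn = 14.0 kcal/mol

Using ΔH = Σ nΔHc°(reactants) − Σ nΔHc°(products):
= [1·(-337.2) + 2·(-94.0) + 2·(-68.3)] − [1·(-463.0) + 1·(-212.8)]
= 14.0 kcal/mol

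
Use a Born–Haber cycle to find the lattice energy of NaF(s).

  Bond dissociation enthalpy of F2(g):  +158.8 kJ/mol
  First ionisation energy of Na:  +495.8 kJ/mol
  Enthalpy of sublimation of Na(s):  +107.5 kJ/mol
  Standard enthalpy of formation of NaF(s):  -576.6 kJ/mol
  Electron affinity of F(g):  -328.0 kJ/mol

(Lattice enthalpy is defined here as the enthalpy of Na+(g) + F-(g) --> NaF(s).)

U = -931.3 kJ/mol

ΔHf° = 1·ΔHsub + 1·(ΣIE) + 1/2·D(F2) + 1·EA + U
-576.6 = 1·(+107.5) + 1·(+495.8) + 1/2·(+158.8) + 1·(-328.0) + U
U = -576.6 − (+354.7) = -931.3 kJ/mol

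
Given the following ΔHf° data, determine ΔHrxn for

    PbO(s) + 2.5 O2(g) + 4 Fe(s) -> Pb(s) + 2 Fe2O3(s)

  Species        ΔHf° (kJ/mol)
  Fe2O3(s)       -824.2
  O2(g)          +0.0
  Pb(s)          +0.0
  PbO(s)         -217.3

ΔHrxn = -1431.1 kJ/mol

Products: 1·(+0.0) + 2·(-824.2) = -1648.4
Reactants: 1·(-217.3) + 5/2·(+0.0) + 4·(+0.0) = -217.3
ΔHrxn = (-1648.4) − (-217.3) = -1431.1 kJ/mol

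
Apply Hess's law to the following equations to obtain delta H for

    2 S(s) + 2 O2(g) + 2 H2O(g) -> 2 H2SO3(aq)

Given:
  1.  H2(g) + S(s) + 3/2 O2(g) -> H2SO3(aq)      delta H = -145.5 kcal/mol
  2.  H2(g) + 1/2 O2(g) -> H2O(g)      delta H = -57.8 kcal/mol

delta H = -175.4 kcal/mol

eq. 1 × 2 (×2 to match 2 H2SO3(aq) in the target): (2)·(-145.5) = -291.0 kcal/mol
eq. 2 reversed and × 2 (H2O(g) must end up as a reactant; scale by 2 for the 2 H2O(g)): (-2)·(-57.8) = +115.6 kcal/mol
delta H = (2)·(-145.5) + (-2)·(-57.8) = -175.4 kcal/mol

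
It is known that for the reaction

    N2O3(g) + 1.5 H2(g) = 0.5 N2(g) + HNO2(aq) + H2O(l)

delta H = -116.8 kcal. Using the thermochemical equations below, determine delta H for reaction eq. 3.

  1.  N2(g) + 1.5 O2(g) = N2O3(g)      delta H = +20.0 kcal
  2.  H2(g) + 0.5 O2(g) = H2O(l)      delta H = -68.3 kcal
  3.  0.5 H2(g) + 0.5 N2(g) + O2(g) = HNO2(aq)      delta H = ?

eq. 1 reversed (reverse to put N2O3(g) on the reactant side): -20.0 kcal
eq. 2 as written (H2O(l) already on the product side): -68.3 kcal
eq. 3 as written (HNO2(aq) already on the product side): contributes x
-116.8 = (-20.0) + (-68.3) + x
x = (-116.8 − (-88.3)) / (1) = -28.5 kcal

delta H = -28.5 kcal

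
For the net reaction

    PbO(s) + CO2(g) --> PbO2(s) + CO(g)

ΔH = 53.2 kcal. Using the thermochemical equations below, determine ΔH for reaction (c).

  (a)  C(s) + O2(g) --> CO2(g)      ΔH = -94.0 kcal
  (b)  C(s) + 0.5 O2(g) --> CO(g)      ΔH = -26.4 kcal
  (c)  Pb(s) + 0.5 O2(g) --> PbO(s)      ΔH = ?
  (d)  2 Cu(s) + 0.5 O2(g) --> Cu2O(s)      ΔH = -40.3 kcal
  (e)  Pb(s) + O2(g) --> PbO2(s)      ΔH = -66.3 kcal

(a) reversed (reverse to put CO2(g) on the reactant side): +94.0 kcal
(b) as written (CO(g) already on the product side): -26.4 kcal
(c) reversed (PbO(s) must end up as a reactant): contributes −x
(d): not needed (Cu(s) appears nowhere else).
(e) as written (PbO2(s) already on the product side): -66.3 kcal
+53.2 = (+94.0) + (-26.4) + (-66.3) − x
x = (+53.2 − (+1.3)) / (-1) = -51.9 kcal

ΔH = -51.9 kcal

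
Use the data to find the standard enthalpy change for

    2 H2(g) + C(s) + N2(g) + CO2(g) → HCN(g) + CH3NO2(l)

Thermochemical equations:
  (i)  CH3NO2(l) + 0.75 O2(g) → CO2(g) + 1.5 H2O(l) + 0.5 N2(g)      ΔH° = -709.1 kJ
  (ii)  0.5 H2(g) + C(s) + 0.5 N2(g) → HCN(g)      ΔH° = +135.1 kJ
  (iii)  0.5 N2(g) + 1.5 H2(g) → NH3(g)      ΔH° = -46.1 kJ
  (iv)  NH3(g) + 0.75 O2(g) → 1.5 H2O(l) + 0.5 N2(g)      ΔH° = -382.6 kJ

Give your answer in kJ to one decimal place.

(i) reversed (CH3NO2(l) must end up as a product): +709.1 kJ
(ii) as written (HCN(g) already on the product side): +135.1 kJ
(iii) as written: -46.1 kJ
(iv) as written: -382.6 kJ
By Hess's law, ΔH° = (+709.1) + (+135.1) + (-46.1) + (-382.6) = 415.5 kJ

ΔH° = 415.5 kJ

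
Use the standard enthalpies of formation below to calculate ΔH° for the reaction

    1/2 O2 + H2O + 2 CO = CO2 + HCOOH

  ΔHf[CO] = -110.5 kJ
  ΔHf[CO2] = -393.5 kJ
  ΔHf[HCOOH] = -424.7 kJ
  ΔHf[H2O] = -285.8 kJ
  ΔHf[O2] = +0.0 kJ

ΔH° = -311.4 kJ

Products: 1·(-393.5) + 1·(-424.7) = -818.2
Reactants: 1/2·(+0.0) + 1·(-285.8) + 2·(-110.5) = -506.8
ΔH° = (-818.2) − (-506.8) = -311.4 kJ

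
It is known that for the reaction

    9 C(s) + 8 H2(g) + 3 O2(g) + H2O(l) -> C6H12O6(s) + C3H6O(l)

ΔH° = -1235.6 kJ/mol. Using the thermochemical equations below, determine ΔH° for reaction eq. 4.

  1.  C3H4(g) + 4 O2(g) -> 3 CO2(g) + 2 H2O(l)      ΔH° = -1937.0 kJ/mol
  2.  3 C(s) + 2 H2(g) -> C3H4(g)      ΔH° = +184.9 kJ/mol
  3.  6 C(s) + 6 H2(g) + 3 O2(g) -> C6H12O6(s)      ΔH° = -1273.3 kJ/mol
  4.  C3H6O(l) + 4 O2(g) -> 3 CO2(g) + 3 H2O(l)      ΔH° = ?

ΔH° = -1789.8 kJ/mol

eq. 1 as written: -1937.0 kJ/mol
eq. 2 as written: +184.9 kJ/mol
eq. 3 as written: -1273.3 kJ/mol
eq. 4 reversed: contributes −x
-1235.6 = (-1937.0) + (+184.9) + (-1273.3) − x
x = (-1235.6 − (-3025.4)) / (-1) = -1789.8 kJ/mol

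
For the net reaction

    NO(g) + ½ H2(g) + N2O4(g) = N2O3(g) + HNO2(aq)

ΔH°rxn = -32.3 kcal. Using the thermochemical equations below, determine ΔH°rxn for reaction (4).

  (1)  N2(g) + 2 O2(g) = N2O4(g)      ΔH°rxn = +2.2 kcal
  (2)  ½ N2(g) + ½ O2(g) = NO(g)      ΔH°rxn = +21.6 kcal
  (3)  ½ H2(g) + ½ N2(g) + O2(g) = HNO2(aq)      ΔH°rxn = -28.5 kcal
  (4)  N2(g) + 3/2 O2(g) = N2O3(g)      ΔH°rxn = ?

ΔH°rxn = 20.0 kcal

(1) reversed: -2.2 kcal
(2) reversed: -21.6 kcal
(3) as written: -28.5 kcal
(4) as written: contributes x
-32.3 = (-2.2) + (-21.6) + (-28.5) + x
x = (-32.3 − (-52.3)) / (1) = 20.0 kcal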